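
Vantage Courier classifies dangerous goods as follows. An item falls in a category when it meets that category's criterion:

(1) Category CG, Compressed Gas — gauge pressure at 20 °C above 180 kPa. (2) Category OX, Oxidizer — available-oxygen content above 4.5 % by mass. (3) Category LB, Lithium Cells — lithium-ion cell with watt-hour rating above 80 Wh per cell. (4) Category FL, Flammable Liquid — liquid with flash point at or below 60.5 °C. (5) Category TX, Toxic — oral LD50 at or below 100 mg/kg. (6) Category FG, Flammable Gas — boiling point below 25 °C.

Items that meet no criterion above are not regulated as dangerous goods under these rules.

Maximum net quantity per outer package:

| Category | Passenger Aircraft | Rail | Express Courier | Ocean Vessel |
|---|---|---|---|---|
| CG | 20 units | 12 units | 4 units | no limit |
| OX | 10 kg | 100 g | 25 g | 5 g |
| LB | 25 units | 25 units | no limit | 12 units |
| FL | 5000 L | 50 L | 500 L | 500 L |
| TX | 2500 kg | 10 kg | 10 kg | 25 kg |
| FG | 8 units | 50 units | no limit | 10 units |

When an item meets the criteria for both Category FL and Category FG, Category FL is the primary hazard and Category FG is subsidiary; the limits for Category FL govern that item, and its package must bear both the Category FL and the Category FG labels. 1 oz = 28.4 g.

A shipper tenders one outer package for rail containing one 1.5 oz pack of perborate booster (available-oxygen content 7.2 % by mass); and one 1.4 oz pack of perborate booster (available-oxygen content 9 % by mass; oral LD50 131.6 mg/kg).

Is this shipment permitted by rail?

Yes

Perborate booster: available-oxygen content 7.2 % by mass > 4.5 % by mass → Category OX (Oxidizer).
With available-oxygen content 9 % by mass (> 4.5 % by mass), the perborate booster falls in Category OX.
Total Category OX: (one 1.5 oz pack = 42.6 g) + (one 1.4 oz pack = 39.76 g) = 82.36 g.
That is within the Category OX rail limit of 100 g.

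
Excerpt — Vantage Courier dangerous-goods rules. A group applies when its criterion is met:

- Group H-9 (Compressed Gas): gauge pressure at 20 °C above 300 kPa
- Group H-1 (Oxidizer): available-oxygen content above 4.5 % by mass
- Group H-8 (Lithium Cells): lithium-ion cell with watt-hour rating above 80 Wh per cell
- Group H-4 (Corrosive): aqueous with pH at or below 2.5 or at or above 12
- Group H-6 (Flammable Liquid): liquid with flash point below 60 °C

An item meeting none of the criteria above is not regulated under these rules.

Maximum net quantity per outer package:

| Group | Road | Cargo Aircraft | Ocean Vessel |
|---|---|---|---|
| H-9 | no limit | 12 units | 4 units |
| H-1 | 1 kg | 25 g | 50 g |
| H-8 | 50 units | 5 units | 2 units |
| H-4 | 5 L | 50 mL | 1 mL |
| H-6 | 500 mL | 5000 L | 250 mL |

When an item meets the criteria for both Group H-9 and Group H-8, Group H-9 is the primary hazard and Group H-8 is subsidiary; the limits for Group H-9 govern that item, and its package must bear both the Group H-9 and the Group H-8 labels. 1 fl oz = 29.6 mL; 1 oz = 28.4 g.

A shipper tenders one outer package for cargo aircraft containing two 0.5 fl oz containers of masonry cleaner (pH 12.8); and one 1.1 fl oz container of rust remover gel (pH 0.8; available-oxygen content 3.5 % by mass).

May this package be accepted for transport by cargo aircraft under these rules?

With pH 12.8 (≥ 12), the masonry cleaner falls in Group H-4.
pH 0.8 meets the Group H-4 criterion (Corrosive), so the rust remover gel is Group H-4.
Group H-4 net quantity: (two 0.5 fl oz containers = 29.6 mL) + (one 1.1 fl oz container = 32.56 mL) = 62.16 mL.
That exceeds the Group H-4 cargo aircraft limit of 50 mL.

No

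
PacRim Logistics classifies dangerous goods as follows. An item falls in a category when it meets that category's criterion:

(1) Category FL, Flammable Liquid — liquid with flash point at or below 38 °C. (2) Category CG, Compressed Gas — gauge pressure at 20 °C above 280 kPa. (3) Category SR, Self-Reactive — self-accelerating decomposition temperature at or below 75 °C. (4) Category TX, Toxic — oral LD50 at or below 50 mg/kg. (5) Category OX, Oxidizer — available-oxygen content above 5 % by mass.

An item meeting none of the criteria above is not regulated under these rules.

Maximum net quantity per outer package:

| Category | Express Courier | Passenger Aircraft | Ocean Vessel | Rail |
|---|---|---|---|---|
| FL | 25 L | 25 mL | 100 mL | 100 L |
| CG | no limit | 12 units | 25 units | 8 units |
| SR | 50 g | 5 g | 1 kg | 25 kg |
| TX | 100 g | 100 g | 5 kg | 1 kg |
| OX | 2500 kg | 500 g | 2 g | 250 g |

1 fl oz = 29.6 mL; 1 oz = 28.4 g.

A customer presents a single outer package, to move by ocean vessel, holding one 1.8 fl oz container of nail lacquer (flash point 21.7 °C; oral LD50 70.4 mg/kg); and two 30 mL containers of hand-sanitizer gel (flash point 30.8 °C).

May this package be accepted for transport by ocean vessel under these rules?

Flash point 21.7 °C meets the Category FL criterion (Flammable Liquid), so the nail lacquer is Category FL.
Hand-sanitizer gel: flash point 30.8 °C ≤ 38 °C → Category FL (Flammable Liquid).
Category FL net quantity: (one 1.8 fl oz container = 53.28 mL) + (two 30 mL containers = 60 mL) = 113.28 mL.
113.28 mL exceeds the ocean vessel limit of 100 mL for Category FL.

No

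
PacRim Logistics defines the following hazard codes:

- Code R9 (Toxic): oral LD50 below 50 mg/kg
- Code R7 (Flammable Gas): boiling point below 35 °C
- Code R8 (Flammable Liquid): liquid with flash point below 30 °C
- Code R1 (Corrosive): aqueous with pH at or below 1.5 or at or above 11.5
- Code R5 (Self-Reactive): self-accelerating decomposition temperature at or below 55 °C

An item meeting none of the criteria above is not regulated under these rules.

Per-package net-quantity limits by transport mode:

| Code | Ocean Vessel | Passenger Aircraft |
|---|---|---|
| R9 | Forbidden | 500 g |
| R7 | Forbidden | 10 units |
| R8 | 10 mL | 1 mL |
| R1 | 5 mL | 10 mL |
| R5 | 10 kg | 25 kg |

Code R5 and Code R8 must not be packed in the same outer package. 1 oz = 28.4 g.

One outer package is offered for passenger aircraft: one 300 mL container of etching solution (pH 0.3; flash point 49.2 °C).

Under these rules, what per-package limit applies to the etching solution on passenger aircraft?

10 mL

Etching solution: pH 0.3 ≤ 1.5 → Code R1 (Corrosive).
The passenger aircraft limit for Code R1 is 10 mL.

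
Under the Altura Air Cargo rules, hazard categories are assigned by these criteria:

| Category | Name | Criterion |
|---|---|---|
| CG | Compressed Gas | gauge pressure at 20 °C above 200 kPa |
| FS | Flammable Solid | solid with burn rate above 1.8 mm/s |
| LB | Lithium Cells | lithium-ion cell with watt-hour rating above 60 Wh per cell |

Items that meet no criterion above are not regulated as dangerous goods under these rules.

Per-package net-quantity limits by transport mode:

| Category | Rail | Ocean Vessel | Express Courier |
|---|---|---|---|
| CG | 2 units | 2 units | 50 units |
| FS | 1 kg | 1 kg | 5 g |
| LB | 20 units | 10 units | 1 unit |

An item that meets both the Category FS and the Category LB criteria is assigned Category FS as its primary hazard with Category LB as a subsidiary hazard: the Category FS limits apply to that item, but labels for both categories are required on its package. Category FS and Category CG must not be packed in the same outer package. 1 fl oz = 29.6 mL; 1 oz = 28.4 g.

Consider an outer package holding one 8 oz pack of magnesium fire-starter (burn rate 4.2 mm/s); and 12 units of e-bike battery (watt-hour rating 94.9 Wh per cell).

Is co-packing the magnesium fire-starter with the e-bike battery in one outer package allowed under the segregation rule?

Yes

Magnesium fire-starter: burn rate 4.2 mm/s > 1.8 mm/s → Category FS (Flammable Solid).
Watt-hour rating 94.9 Wh per cell meets the Category LB criterion (Lithium Cells), so the e-bike battery is Category LB.
No segregation rule bars Category FS with Category LB.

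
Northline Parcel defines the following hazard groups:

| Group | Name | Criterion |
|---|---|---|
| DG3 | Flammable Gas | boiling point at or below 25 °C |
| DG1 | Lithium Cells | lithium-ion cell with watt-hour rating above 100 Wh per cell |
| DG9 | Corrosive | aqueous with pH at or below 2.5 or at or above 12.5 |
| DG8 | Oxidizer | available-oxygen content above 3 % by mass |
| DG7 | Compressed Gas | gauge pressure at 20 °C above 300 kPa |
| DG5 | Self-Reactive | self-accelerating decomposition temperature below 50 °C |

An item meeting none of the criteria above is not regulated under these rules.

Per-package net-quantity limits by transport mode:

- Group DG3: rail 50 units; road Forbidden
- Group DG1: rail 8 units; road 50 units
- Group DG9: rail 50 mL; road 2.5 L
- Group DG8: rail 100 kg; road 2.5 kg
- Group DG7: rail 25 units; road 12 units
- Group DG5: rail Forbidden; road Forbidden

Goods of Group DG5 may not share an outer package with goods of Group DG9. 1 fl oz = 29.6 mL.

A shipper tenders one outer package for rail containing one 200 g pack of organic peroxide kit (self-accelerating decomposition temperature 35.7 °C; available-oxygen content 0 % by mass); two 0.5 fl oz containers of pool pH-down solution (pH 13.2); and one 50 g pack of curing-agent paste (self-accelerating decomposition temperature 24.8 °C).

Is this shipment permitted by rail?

With self-accelerating decomposition temperature 35.7 °C (< 50 °C), the organic peroxide kit falls in Group DG5.
pH 13.2 meets the Group DG9 criterion (Corrosive), so the pool pH-down solution is Group DG9.
Curing-agent paste: self-accelerating decomposition temperature 24.8 °C < 50 °C → Group DG5 (Self-Reactive).
Total Group DG5: 200 g + 50 g = 250 g.
By rail, Group DG5 is Forbidden regardless of quantity.
Group DG9 quantity: two 0.5 fl oz containers = 29.6 mL.
That is within the Group DG9 rail limit of 50 mL.
Group DG5 and Group DG9 may not share an outer package.

No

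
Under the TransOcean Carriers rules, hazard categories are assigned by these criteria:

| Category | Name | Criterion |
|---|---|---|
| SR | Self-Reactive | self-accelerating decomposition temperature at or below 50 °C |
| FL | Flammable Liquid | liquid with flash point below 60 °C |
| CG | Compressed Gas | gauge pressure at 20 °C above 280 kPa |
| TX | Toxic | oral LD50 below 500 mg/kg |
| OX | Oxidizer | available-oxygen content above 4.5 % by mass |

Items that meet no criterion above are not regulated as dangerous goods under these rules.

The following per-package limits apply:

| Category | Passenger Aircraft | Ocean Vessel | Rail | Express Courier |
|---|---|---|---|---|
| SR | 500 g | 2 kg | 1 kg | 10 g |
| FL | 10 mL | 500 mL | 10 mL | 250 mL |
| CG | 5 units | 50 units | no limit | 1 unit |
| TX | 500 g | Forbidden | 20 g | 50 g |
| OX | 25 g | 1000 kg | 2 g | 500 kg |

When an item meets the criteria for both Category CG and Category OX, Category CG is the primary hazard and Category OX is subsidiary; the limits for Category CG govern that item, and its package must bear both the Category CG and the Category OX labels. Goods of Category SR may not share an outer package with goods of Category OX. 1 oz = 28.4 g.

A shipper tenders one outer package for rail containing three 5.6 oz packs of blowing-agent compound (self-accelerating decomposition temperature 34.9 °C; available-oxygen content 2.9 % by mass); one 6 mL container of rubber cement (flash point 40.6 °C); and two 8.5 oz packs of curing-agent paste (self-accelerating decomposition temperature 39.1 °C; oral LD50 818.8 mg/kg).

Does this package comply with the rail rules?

Blowing-agent compound: self-accelerating decomposition temperature 34.9 °C ≤ 50 °C → Category SR (Self-Reactive).
Flash point 40.6 °C meets the Category FL criterion (Flammable Liquid), so the rubber cement is Category FL.
Self-accelerating decomposition temperature 39.1 °C meets the Category SR criterion (Self-Reactive), so the curing-agent paste is Category SR.
Total Category SR: (three 5.6 oz packs = 477.12 g) + (two 8.5 oz packs = 482.8 g) = 959.92 g.
That is within the Category SR rail limit of 1 kg.
Category FL quantity: 6 mL.
6 mL is within the rail limit of 10 mL for Category FL.
The segregation rule (Category SR with Category OX) does not apply to Category SR with Category FL.
Every hazard category is within its rail limit and no segregation rule is violated.

Yes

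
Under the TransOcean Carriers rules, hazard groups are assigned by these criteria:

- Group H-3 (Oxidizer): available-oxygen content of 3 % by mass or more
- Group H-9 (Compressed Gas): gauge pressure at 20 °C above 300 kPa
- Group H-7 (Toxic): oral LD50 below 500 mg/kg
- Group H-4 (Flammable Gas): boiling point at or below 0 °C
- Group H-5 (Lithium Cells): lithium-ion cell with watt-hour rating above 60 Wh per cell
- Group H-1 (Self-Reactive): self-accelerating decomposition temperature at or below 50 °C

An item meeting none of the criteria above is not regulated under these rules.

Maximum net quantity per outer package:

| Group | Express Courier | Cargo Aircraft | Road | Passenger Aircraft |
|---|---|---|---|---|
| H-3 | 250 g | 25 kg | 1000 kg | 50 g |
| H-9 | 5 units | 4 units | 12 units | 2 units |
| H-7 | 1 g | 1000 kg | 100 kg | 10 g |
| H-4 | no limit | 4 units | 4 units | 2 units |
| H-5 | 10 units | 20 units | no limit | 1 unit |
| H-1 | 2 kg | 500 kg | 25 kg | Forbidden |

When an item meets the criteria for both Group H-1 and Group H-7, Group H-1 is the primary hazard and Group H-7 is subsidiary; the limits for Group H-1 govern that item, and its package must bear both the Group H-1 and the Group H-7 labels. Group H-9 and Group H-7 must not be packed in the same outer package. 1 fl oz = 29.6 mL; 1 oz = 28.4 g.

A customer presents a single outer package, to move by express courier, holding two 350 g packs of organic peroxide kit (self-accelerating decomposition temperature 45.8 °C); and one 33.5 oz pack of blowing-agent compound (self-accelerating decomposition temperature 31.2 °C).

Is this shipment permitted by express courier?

The organic peroxide kit has self-accelerating decomposition temperature 45.8 °C, which is ≤ 50 °C, so it is Group H-1 (Self-Reactive).
With self-accelerating decomposition temperature 31.2 °C (≤ 50 °C), the blowing-agent compound falls in Group H-1.
Group H-1 net quantity: (two 350 g packs = 700 g) + (one 33.5 oz pack = 951.4 g) = 1651.4 g.
1651.4 g is within the express courier limit of 2 kg for Group H-1.

Yes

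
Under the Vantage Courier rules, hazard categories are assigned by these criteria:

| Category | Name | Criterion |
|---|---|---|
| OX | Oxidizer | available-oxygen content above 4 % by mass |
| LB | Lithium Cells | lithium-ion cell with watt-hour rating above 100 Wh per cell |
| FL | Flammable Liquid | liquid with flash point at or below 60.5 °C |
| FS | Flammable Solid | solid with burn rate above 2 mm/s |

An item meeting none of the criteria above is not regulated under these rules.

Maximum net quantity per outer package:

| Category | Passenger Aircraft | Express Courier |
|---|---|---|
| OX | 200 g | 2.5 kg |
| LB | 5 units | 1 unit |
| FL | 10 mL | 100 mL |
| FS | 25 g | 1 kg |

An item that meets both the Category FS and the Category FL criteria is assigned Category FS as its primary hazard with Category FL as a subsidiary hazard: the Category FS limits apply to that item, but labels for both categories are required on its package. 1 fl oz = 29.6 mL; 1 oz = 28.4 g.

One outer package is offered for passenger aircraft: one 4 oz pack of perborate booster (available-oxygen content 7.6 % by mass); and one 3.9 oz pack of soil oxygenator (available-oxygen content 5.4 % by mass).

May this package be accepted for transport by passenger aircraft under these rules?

Available-oxygen content 7.6 % by mass meets the Category OX criterion (Oxidizer), so the perborate booster is Category OX.
With available-oxygen content 5.4 % by mass (> 4 % by mass), the soil oxygenator falls in Category OX.
Total Category OX: (one 4 oz pack = 113.6 g) + (one 3.9 oz pack = 110.76 g) = 224.36 g.
224.36 g exceeds the passenger aircraft limit of 200 g for Category OX.

No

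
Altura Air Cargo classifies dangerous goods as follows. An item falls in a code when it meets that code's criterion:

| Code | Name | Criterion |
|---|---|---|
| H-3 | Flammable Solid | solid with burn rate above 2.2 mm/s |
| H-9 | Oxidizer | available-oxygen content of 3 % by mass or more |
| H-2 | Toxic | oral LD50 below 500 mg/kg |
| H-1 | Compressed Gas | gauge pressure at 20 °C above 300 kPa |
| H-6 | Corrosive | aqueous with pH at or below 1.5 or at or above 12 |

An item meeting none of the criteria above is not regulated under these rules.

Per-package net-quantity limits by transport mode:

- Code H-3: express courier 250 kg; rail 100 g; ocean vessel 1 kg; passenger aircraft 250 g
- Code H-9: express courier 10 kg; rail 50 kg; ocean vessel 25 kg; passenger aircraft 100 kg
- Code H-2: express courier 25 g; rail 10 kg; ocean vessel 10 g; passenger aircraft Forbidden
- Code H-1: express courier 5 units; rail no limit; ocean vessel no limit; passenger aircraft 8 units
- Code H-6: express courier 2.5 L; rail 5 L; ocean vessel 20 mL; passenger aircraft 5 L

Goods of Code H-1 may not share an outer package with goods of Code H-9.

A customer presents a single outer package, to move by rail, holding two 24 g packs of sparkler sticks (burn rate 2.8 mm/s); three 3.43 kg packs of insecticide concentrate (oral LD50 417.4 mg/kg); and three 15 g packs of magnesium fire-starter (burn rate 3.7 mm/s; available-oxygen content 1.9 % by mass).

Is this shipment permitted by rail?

No

With burn rate 2.8 mm/s (> 2.2 mm/s), the sparkler sticks fall in Code H-3.
With oral LD50 417.4 mg/kg (< 500 mg/kg), the insecticide concentrate falls in Code H-2.
Magnesium fire-starter: burn rate 3.7 mm/s > 2.2 mm/s → Code H-3 (Flammable Solid).
Code H-2 quantity: three 3.43 kg packs = 10.29 kg.
10.29 kg exceeds the rail limit of 10 kg for Code H-2.
Code H-3 net quantity: (two 24 g packs = 48 g) + (three 15 g packs = 45 g) = 93 g.
93 g ≤ 100 g (rail limit, Code H-3) — within limit.
The segregation rule (Code H-1 with Code H-9) does not apply to Code H-2 with Code H-3.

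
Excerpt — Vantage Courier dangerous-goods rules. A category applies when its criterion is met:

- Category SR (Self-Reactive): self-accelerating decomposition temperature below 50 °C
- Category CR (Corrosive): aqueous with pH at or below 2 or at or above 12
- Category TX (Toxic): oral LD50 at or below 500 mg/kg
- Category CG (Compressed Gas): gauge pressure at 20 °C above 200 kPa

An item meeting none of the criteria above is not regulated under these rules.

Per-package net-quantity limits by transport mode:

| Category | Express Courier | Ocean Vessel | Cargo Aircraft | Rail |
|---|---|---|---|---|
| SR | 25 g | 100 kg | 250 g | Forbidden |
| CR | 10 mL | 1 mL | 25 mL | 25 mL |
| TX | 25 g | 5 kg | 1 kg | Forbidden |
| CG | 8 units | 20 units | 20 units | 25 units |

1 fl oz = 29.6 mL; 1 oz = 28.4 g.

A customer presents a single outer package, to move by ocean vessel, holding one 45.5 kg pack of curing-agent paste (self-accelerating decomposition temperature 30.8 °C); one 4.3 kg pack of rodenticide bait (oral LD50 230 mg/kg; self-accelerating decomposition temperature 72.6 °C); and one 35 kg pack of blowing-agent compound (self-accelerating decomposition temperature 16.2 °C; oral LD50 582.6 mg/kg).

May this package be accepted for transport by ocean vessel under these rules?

Self-accelerating decomposition temperature 30.8 °C meets the Category SR criterion (Self-Reactive), so the curing-agent paste is Category SR.
With oral LD50 230 mg/kg (≤ 500 mg/kg), the rodenticide bait falls in Category TX.
The blowing-agent compound has self-accelerating decomposition temperature 16.2 °C, which is < 50 °C, so it is Category SR (Self-Reactive).
Category TX quantity: 4.3 kg.
That is within the Category TX ocean vessel limit of 5 kg.
Category SR net quantity: 45.5 kg + 35 kg = 80.5 kg.
80.5 kg is within the ocean vessel limit of 100 kg for Category SR.
Every hazard category is within its ocean vessel limit and no segregation rule is violated.

Yes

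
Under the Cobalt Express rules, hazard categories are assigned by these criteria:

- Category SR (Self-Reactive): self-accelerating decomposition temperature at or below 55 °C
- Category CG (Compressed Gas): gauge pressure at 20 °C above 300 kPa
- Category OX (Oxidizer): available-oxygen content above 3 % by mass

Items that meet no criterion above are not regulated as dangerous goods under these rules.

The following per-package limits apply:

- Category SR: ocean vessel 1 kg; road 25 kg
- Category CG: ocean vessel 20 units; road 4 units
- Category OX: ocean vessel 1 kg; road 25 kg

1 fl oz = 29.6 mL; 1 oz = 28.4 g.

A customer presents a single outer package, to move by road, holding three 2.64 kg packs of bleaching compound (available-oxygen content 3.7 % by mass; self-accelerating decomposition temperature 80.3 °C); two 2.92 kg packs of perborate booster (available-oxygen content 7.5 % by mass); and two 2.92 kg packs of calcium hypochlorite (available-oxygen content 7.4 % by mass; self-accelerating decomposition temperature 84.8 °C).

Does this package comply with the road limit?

Yes

Available-oxygen content 3.7 % by mass meets the Category OX criterion (Oxidizer), so the bleaching compound is Category OX.
The perborate booster has available-oxygen content 7.5 % by mass, which is > 3 % by mass, so it is Category OX (Oxidizer).
Available-oxygen content 7.4 % by mass meets the Category OX criterion (Oxidizer), so the calcium hypochlorite is Category OX.
Total Category OX: (three 2.64 kg packs = 7.92 kg) + (two 2.92 kg packs = 5.84 kg) + (two 2.92 kg packs = 5.84 kg) = 19.6 kg.
19.6 kg ≤ 25 kg (road limit, Category OX) — within limit.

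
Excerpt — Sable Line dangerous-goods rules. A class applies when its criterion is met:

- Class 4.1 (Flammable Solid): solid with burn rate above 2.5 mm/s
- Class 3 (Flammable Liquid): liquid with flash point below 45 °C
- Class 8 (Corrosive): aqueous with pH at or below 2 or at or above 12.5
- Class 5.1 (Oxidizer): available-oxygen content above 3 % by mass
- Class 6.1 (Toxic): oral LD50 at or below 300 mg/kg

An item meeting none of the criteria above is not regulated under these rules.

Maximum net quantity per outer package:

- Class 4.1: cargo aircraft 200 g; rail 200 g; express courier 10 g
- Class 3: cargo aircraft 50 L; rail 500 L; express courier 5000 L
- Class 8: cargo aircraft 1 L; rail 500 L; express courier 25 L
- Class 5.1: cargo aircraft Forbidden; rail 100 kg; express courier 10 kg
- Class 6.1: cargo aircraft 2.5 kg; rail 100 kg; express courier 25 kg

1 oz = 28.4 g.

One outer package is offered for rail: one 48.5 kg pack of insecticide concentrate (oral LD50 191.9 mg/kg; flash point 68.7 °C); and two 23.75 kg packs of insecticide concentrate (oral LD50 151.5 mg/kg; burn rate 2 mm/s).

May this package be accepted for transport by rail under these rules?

Yes

Oral LD50 191.9 mg/kg meets the Class 6.1 criterion (Toxic), so the insecticide concentrate is Class 6.1.
Insecticide concentrate: oral LD50 151.5 mg/kg ≤ 300 mg/kg → Class 6.1 (Toxic).
Class 6.1 net quantity: 48.5 kg + (two 23.75 kg packs = 47.5 kg) = 96 kg.
That is within the Class 6.1 rail limit of 100 kg.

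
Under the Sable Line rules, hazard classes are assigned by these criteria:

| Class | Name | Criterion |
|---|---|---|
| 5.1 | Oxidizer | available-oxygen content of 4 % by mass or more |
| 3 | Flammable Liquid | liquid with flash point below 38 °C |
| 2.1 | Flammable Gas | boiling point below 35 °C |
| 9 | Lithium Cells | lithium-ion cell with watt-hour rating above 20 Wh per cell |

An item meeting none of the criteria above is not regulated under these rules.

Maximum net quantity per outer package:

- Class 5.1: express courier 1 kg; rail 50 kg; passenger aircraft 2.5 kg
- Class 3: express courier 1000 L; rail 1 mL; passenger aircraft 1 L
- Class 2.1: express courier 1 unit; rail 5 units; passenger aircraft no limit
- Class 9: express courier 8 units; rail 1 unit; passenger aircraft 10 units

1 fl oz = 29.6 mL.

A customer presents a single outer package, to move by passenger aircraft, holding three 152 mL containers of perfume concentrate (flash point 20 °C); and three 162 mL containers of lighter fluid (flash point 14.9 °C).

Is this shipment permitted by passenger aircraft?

Yes

Flash point 20 °C meets the Class 3 criterion (Flammable Liquid), so the perfume concentrate is Class 3.
The lighter fluid has flash point 14.9 °C, which is < 38 °C, so it is Class 3 (Flammable Liquid).
Class 3 net quantity: (three 152 mL containers = 456 mL) + (three 162 mL containers = 486 mL) = 942 mL.
942 mL is within the passenger aircraft limit of 1 L for Class 3.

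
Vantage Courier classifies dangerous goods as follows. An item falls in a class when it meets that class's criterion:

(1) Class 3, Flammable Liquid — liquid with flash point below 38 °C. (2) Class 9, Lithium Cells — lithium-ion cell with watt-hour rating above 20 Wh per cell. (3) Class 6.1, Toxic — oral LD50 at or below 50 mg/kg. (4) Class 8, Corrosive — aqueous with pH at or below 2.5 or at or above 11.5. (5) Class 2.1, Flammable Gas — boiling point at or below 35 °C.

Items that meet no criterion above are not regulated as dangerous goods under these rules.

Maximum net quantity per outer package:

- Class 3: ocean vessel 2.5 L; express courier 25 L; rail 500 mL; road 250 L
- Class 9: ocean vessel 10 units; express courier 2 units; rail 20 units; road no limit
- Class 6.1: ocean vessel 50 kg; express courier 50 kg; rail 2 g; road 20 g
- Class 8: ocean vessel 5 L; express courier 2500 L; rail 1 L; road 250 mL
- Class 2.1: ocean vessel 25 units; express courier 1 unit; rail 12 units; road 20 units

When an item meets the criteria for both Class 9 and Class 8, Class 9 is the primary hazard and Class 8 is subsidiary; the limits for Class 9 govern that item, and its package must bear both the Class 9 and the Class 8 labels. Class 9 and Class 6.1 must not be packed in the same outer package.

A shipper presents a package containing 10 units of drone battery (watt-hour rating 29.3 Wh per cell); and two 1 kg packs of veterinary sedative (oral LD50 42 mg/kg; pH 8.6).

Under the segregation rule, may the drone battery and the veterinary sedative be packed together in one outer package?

The drone battery has watt-hour rating 29.3 Wh per cell, which is > 20 Wh per cell, so it is Class 9 (Lithium Cells).
Veterinary sedative: oral LD50 42 mg/kg ≤ 50 mg/kg → Class 6.1 (Toxic).
Class 9 and Class 6.1 may not share an outer package.

No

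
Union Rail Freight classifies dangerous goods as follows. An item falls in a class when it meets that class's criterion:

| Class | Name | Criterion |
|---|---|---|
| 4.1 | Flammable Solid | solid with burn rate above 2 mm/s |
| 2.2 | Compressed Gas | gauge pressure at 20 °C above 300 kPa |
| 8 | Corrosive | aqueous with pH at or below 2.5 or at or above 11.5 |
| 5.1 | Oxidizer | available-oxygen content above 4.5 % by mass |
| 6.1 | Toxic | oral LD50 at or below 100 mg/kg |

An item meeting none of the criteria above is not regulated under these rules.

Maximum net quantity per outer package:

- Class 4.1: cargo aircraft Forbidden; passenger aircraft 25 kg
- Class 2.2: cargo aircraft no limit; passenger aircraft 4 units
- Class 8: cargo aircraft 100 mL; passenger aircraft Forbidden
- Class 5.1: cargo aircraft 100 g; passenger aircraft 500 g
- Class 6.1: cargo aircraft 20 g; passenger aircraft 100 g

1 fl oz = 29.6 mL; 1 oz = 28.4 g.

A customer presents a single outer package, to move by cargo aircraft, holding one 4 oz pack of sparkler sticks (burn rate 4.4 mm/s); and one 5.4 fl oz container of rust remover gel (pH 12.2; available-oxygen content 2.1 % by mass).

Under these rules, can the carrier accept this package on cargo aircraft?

No

Sparkler sticks: burn rate 4.4 mm/s > 2 mm/s → Class 4.1 (Flammable Solid).
Rust remover gel: pH 12.2 ≥ 11.5 → Class 8 (Corrosive).
Class 8 quantity: one 5.4 fl oz container = 159.84 mL.
That exceeds the Class 8 cargo aircraft limit of 100 mL.
Class 4.1 quantity: one 4 oz pack = 113.6 g.
Class 4.1 is Forbidden by cargo aircraft.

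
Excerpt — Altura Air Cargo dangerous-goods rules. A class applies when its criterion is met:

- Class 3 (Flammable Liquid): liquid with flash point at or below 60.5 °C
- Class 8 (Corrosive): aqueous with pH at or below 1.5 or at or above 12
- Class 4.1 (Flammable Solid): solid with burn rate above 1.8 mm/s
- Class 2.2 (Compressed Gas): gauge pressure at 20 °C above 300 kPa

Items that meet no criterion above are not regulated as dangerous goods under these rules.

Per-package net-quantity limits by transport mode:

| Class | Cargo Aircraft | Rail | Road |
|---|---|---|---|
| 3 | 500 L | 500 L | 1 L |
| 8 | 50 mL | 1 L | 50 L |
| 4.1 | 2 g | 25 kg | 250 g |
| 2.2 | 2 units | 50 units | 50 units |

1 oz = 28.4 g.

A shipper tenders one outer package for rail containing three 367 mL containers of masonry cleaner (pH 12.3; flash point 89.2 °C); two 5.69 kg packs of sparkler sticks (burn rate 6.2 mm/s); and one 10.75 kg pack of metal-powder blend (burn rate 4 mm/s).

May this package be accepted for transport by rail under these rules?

No

The masonry cleaner has pH 12.3, which is ≥ 12, so it is Class 8 (Corrosive).
Burn rate 6.2 mm/s meets the Class 4.1 criterion (Flammable Solid), so the sparkler sticks are Class 4.1.
Burn rate 4 mm/s meets the Class 4.1 criterion (Flammable Solid), so the metal-powder blend is Class 4.1.
Class 4.1 net quantity: (two 5.69 kg packs = 11.38 kg) + 10.75 kg = 22.13 kg.
22.13 kg is within the rail limit of 25 kg for Class 4.1.
Class 8 quantity: three 367 mL containers = 1.101 L.
1.101 L exceeds the rail limit of 1 L for Class 8.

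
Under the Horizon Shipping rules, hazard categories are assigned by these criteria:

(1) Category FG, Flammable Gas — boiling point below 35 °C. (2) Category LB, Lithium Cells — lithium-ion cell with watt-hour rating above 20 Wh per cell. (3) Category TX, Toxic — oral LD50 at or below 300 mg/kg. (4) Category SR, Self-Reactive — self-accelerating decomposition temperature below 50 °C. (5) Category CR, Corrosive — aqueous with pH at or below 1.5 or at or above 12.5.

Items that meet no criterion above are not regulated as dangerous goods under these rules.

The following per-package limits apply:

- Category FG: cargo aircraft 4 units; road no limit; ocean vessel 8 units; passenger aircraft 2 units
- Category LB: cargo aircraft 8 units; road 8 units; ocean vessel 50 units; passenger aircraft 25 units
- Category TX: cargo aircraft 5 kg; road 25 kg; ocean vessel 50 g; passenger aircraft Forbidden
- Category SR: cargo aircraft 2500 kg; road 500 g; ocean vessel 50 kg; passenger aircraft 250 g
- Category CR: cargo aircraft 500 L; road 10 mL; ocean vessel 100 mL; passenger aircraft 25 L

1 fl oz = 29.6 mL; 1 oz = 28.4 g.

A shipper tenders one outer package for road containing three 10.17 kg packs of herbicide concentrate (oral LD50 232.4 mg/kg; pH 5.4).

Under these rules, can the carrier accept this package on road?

No

The herbicide concentrate has oral LD50 232.4 mg/kg, which is ≤ 300 mg/kg, so it is Category TX (Toxic).
Category TX quantity: three 10.17 kg packs = 30.51 kg.
30.51 kg > 25 kg (road limit, Category TX) — over the limit.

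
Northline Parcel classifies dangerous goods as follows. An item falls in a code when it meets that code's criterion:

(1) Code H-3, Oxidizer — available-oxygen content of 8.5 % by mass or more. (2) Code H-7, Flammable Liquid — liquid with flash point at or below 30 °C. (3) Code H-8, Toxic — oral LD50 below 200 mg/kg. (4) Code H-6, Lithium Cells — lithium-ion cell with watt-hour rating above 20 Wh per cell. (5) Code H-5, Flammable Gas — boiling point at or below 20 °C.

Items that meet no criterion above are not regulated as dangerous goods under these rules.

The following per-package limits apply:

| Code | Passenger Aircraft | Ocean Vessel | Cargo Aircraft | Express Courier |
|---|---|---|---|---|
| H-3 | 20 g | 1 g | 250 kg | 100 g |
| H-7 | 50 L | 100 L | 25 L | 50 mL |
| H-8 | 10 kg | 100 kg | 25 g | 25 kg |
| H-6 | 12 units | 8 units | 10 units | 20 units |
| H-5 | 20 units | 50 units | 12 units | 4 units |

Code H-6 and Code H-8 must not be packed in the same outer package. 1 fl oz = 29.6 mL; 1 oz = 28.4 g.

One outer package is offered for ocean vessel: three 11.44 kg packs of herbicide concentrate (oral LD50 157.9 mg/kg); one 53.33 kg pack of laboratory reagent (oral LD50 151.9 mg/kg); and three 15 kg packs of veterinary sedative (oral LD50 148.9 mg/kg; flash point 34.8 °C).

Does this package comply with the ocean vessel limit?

Herbicide concentrate: oral LD50 157.9 mg/kg < 200 mg/kg → Code H-8 (Toxic).
With oral LD50 151.9 mg/kg (< 200 mg/kg), the laboratory reagent falls in Code H-8.
Veterinary sedative: oral LD50 148.9 mg/kg < 200 mg/kg → Code H-8 (Toxic).
Code H-8 net quantity: (three 11.44 kg packs = 34.32 kg) + 53.33 kg + (three 15 kg packs = 45 kg) = 132.65 kg.
132.65 kg > 100 kg (ocean vessel limit, Code H-8) — over the limit.

No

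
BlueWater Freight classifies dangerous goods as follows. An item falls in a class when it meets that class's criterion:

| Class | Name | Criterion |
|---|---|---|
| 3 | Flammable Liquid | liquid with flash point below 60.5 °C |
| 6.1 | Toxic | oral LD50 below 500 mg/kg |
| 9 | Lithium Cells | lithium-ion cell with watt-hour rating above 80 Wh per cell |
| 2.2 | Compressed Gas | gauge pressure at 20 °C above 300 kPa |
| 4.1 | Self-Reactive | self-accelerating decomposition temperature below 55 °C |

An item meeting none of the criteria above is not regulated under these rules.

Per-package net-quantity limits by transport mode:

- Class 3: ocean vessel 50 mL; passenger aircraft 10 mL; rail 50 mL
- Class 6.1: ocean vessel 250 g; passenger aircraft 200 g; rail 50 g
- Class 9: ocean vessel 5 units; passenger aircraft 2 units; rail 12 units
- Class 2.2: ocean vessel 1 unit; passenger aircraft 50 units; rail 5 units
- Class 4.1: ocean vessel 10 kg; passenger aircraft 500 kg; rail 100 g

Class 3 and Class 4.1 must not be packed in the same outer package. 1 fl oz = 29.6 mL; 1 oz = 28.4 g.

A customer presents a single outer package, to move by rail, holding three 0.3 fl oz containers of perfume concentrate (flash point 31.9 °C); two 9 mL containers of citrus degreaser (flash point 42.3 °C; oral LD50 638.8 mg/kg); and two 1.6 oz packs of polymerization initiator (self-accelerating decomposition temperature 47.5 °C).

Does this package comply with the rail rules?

No

Flash point 31.9 °C meets the Class 3 criterion (Flammable Liquid), so the perfume concentrate is Class 3.
Citrus degreaser: flash point 42.3 °C < 60.5 °C → Class 3 (Flammable Liquid).
With self-accelerating decomposition temperature 47.5 °C (< 55 °C), the polymerization initiator falls in Class 4.1.
Class 3 net quantity: (three 0.3 fl oz containers = 26.64 mL) + (two 9 mL containers = 18 mL) = 44.64 mL.
44.64 mL is within the rail limit of 50 mL for Class 3.
Class 4.1 quantity: two 1.6 oz packs = 90.88 g.
That is within the Class 4.1 rail limit of 100 g.
Class 3 and Class 4.1 may not share an outer package.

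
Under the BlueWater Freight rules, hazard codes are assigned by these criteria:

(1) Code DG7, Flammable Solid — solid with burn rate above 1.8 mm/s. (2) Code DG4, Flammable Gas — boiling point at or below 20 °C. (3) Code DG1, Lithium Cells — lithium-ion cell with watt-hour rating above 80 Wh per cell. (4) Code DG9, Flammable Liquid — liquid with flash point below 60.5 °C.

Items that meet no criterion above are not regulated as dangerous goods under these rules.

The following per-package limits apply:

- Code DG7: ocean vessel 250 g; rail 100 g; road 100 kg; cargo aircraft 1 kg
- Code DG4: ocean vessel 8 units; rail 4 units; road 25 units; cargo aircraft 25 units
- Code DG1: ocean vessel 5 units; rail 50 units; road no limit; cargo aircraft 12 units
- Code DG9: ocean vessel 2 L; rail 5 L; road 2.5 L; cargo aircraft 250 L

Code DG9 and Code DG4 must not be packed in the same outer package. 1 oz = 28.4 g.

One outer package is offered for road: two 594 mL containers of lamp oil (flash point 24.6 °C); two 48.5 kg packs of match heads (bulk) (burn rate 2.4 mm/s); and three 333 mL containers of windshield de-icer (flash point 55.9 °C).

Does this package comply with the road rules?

Lamp oil: flash point 24.6 °C < 60.5 °C → Code DG9 (Flammable Liquid).
Burn rate 2.4 mm/s meets the Code DG7 criterion (Flammable Solid), so the match heads (bulk) are Code DG7.
Windshield de-icer: flash point 55.9 °C < 60.5 °C → Code DG9 (Flammable Liquid).
Total Code DG9: (two 594 mL containers = 1.188 L) + (three 333 mL containers = 999 mL) = 2.187 L.
That is within the Code DG9 road limit of 2.5 L.
Code DG7 quantity: two 48.5 kg packs = 97 kg.
97 kg ≤ 100 kg (road limit, Code DG7) — within limit.
The segregation rule (Code DG9 with Code DG4) does not apply to Code DG9 with Code DG7.
Every hazard code is within its road limit and no segregation rule is violated.

Yes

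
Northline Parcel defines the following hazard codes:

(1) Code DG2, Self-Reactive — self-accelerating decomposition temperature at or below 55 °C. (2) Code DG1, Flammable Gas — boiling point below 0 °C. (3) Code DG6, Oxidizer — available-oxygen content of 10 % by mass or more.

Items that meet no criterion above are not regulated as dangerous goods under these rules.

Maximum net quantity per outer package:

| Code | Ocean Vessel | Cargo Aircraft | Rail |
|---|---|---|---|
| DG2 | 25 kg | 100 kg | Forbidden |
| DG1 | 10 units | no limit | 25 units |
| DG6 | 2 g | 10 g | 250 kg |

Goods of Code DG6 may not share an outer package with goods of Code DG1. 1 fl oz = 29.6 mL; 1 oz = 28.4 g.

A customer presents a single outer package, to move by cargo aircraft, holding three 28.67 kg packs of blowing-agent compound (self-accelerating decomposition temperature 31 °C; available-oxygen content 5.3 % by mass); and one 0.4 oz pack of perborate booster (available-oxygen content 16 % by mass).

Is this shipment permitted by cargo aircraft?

With self-accelerating decomposition temperature 31 °C (≤ 55 °C), the blowing-agent compound falls in Code DG2.
Available-oxygen content 16 % by mass meets the Code DG6 criterion (Oxidizer), so the perborate booster is Code DG6.
Code DG2 quantity: three 28.67 kg packs = 86.01 kg.
86.01 kg is within the cargo aircraft limit of 100 kg for Code DG2.
Code DG6 quantity: one 0.4 oz pack = 11.36 g.
11.36 g exceeds the cargo aircraft limit of 10 g for Code DG6.
The segregation rule (Code DG6 with Code DG1) does not apply to Code DG2 with Code DG6.

No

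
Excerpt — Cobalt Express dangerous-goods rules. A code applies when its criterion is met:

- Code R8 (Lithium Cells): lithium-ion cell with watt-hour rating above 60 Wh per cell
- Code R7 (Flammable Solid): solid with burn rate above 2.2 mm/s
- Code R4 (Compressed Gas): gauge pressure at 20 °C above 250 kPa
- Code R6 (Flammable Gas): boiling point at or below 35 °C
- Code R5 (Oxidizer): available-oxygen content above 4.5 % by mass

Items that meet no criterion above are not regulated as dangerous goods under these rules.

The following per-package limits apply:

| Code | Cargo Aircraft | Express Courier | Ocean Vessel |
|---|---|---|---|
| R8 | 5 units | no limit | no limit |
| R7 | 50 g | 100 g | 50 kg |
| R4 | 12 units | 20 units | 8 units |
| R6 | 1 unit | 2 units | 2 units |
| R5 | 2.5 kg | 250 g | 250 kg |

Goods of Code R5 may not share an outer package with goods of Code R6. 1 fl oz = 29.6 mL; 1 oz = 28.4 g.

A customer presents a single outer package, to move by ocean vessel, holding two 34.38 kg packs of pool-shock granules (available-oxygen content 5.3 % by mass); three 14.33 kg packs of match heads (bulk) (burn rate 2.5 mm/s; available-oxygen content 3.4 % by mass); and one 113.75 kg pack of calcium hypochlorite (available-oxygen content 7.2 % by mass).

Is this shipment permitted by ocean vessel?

The pool-shock granules have available-oxygen content 5.3 % by mass, which is > 4.5 % by mass, so they are Code R5 (Oxidizer).
With burn rate 2.5 mm/s (> 2.2 mm/s), the match heads (bulk) fall in Code R7.
Calcium hypochlorite: available-oxygen content 7.2 % by mass > 4.5 % by mass → Code R5 (Oxidizer).
Total Code R5: (two 34.38 kg packs = 68.76 kg) + 113.75 kg = 182.51 kg.
182.51 kg ≤ 250 kg (ocean vessel limit, Code R5) — within limit.
Code R7 quantity: three 14.33 kg packs = 42.99 kg.
That is within the Code R7 ocean vessel limit of 50 kg.
The segregation rule (Code R5 with Code R6) does not apply to Code R5 with Code R7.
Every hazard code is within its ocean vessel limit and no segregation rule is violated.

Yes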